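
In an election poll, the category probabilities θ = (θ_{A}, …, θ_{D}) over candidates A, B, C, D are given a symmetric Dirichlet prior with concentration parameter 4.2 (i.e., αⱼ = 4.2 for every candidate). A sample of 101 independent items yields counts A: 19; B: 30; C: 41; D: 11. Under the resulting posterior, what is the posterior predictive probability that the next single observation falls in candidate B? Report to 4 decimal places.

0.2903

The Dirichlet prior is conjugate to the Multinomial likelihood: each posterior αⱼ = prior αⱼ + observed count nⱼ.
Posterior concentration: (23.2, 34.2, 45.2, 15.2), total = 117.8.
P(next = B | data) = α_{B}/Σα = 0.2903.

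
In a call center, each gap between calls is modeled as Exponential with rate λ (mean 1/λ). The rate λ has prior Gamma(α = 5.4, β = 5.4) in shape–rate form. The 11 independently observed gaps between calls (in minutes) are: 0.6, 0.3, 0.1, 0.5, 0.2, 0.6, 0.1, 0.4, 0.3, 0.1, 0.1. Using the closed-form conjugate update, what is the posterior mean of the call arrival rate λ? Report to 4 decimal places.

1.8851

With a Gamma(shape α, rate β) prior on the exponential rate λ, the posterior after n observations with total T = Σxᵢ is Gamma(α+n, β+T).
Sum of observations T = 3.3 minutes; n = 11.
Posterior: Gamma(5.4+11, 5.4+3.3) = Gamma(16.4, 8.7).
Posterior mean of λ = α/β = 16.4/8.7 = 1.8851.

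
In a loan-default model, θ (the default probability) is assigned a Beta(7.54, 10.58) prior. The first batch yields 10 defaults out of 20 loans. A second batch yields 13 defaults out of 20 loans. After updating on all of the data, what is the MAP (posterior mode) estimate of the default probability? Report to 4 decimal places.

The Beta prior is conjugate to a Binomial/Bernoulli likelihood; the update adds successes to α and failures to β.
After batch 1: Beta(7.54+10, 10.58+10) = Beta(17.54, 20.58).
After batch 2: Beta(17.54+13, 20.58+7) = Beta(30.54, 27.58).
Mode of Beta(a,b) for a,b>1 is (a−1)/(a+b−2) = 29.54/56.12 = 0.5264.

0.5264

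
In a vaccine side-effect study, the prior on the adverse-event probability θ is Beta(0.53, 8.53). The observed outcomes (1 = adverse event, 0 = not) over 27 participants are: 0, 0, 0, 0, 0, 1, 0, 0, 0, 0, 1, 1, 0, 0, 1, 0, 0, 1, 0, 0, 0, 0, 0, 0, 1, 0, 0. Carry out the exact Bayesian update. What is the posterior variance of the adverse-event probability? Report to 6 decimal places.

The Beta prior is conjugate to a Binomial/Bernoulli likelihood; the update adds successes to α and failures to β.
Posterior: Beta(α+k, β+n−k) = Beta(0.53+6, 8.53+21) = Beta(6.53, 29.53).
Var = αβ/((α+β)²(α+β+1)) = 6.53·29.53/(36.06²·37.06) = 0.004001.

0.004001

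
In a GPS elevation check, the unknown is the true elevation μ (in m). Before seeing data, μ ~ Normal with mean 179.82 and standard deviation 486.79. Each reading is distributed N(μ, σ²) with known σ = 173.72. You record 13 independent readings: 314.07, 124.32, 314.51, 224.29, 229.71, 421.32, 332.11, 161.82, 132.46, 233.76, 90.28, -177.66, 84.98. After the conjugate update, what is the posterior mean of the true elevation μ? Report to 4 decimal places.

191.1178

For Normal data with known variance σ², a Normal(μ₀, σ₀²) prior on μ is conjugate. Posterior precision = 1/σ₀² + n/σ²; posterior mean is the precision-weighted average of μ₀ and x̄.
Σxᵢ = 314.07 + 124.32 + 314.51 + 224.29 + 229.71 + 421.32 + 332.11 + 161.82 + 132.46 + 233.76 + 90.28 + (-177.66) + 84.98 = 2485.97, so n·x̄ = 2485.97.
σ₀² = 486.79² = 236964.5041, σ² = 173.72² = 30178.6384; σ² + n·σ₀² = 30178.6384 + 13·236964.5041 = 3110717.1917.
Posterior mean = (μ₀/σ₀² + n·x̄/σ²)/(1/σ₀² + n/σ²) = (σ²·μ₀ + σ₀²·n·x̄)/(σ² + n·σ₀²) = (30178.6384·179.82 + 236964.5041·2485.97)/3110717.1917 = 594513371.014565/3110717.1917 = 191.1178.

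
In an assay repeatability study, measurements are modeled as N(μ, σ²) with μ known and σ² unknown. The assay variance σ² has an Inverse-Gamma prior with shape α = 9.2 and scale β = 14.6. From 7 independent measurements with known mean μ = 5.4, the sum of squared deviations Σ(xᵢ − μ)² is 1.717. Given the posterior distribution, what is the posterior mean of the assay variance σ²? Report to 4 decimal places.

With known mean μ and an Inverse-Gamma(α, β) prior on σ², the Normal likelihood is conjugate: posterior is Inv-Gamma(α + n/2, β + Σ(xᵢ−μ)²/2).
Posterior: Inv-Gamma(9.2 + 7/2, 14.6 + 1.717/2) = Inv-Gamma(12.70, 15.4585).
E[σ²|data] = β/(α−1) = 15.4585/11.70 = 1.3212.

1.3212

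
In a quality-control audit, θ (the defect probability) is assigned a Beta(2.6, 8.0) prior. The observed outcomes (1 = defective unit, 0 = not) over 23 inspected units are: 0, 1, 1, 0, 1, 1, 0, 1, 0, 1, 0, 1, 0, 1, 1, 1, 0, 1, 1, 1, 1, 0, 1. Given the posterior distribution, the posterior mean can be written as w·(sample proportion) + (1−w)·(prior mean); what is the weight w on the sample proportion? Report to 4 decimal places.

The Beta prior is conjugate to a Binomial/Bernoulli likelihood; the update adds successes to α and failures to β.
Posterior mean = (α₀+k)/(α₀+β₀+n) = [n/(α₀+β₀+n)]·(k/n) + [(α₀+β₀)/(α₀+β₀+n)]·α₀/(α₀+β₀), so only n and the prior enter the weight.
The weight on the data is w = n/(α₀+β₀+n) = 23/(2.6+8.0+23) = 23/33.6 = 0.6845.

0.6845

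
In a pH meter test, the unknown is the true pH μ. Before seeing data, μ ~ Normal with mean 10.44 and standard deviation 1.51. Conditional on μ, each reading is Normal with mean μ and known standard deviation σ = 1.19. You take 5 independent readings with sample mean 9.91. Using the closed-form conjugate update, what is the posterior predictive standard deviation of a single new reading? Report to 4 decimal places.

1.2915

For Normal data with known variance σ², a Normal(μ₀, σ₀²) prior on μ is conjugate. Posterior precision = 1/σ₀² + n/σ²; posterior mean is the precision-weighted average of μ₀ and x̄.
σ₀² = 1.51² = 2.2801, σ² = 1.19² = 1.4161; σ² + n·σ₀² = 1.4161 + 5·2.2801 = 12.8166.
Posterior precision = 1/σ₀² + n/σ² = 1/2.2801 + 5/1.4161 = (σ² + n·σ₀²)/(σ₀²σ²) = 12.8166/(2.2801·1.4161); posterior variance σₙ² = σ₀²σ²/(σ² + n·σ₀²) = 2.2801·1.4161/12.8166 = 0.251927.
Predictive variance for one new observation = σₙ² + σ² = 2.2801·1.4161/12.8166 + 1.4161 = σ²·(σ₀² + 12.8166)/12.8166 = 1.4161·15.0967/12.8166 = 1.668027; SD = √(1.4161·15.0967/12.8166) = 1.2915.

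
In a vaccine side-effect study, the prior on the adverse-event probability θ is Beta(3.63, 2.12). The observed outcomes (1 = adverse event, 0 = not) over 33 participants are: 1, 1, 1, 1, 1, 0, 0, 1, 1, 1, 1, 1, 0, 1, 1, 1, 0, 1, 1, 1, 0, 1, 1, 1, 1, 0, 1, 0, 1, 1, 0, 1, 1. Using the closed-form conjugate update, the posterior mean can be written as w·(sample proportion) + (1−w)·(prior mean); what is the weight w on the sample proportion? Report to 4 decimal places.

The Beta prior is conjugate to a Binomial/Bernoulli likelihood; the update adds successes to α and failures to β.
Posterior mean = (α₀+k)/(α₀+β₀+n) = [n/(α₀+β₀+n)]·(k/n) + [(α₀+β₀)/(α₀+β₀+n)]·α₀/(α₀+β₀), so only n and the prior enter the weight.
The weight on the data is w = n/(α₀+β₀+n) = 33/(3.63+2.12+33) = 33/38.75 = 0.8516.

0.8516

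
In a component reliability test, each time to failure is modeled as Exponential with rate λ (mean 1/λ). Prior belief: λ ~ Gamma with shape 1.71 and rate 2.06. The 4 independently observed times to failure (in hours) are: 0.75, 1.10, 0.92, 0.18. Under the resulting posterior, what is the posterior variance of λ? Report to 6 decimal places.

With a Gamma(shape α, rate β) prior on the exponential rate λ, the posterior after n observations with total T = Σxᵢ is Gamma(α+n, β+T).
Sum of observations T = 2.95 hours; n = 4.
Posterior: Gamma(1.71+4, 2.06+2.95) = Gamma(5.71, 5.01).
Var = α/β² = 0.227489.

0.227489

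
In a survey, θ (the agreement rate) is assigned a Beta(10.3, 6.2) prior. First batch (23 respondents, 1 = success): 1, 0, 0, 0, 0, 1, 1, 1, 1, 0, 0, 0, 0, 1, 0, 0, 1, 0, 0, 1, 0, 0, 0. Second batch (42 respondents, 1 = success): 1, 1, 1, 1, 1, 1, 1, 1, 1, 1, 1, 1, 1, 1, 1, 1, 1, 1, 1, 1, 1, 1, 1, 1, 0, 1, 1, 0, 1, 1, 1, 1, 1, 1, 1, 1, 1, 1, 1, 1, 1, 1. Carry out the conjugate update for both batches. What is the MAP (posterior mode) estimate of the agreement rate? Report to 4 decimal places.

The Beta prior is conjugate to a Binomial/Bernoulli likelihood; the update adds successes to α and failures to β.
After batch 1: Beta(10.3+8, 6.2+15) = Beta(18.3, 21.2).
After batch 2: Beta(18.3+40, 21.2+2) = Beta(58.3, 23.2).
Mode of Beta(a,b) for a,b>1 is (a−1)/(a+b−2) = 57.3/79.5 = 0.7208.

0.7208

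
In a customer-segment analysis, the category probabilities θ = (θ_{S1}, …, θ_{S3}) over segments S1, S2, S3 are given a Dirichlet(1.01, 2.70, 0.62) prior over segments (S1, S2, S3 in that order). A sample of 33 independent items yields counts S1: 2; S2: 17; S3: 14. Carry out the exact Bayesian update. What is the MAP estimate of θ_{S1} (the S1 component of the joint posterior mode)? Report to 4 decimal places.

The Dirichlet prior is conjugate to the Multinomial likelihood: each posterior αⱼ = prior αⱼ + observed count nⱼ.
Posterior concentration: (3.01, 19.70, 14.62), total = 37.33.
Joint mode component: (α_{S1}−1)/(Σα−K) = 2.01/34.33 = 0.0585.

0.0585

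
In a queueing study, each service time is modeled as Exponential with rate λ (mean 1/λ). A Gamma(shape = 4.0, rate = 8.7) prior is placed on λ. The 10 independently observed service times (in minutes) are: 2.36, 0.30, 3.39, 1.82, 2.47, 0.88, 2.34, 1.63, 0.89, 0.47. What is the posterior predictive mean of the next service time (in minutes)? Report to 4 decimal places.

1.9423

With a Gamma(shape α, rate β) prior on the exponential rate λ, the posterior after n observations with total T = Σxᵢ is Gamma(α+n, β+T).
Sum of observations T = 16.55 minutes; n = 10.
Posterior: Gamma(4.0+10, 8.7+16.55) = Gamma(14.0, 25.25).
The predictive distribution for the next observation is Lomax; its mean is β/(α−1) = 25.25/13.0 = 1.9423.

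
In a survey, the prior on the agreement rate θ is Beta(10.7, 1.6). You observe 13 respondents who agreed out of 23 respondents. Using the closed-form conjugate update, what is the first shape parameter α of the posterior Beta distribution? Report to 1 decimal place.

23.7

The Beta prior is conjugate to a Binomial/Bernoulli likelihood; the update adds successes to α and failures to β.
Posterior: Beta(α+k, β+n−k) = Beta(10.7+13, 1.6+10) = Beta(23.7, 11.6).
Posterior α = 23.7.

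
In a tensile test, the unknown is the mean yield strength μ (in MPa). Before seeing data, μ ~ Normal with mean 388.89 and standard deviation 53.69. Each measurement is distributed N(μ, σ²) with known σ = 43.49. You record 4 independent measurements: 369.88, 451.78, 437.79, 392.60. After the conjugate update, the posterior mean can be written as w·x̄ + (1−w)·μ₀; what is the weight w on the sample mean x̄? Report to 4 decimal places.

0.8591

For Normal data with known variance σ², a Normal(μ₀, σ₀²) prior on μ is conjugate. Posterior precision = 1/σ₀² + n/σ²; posterior mean is the precision-weighted average of μ₀ and x̄.
σ₀² = 53.69² = 2882.6161, σ² = 43.49² = 1891.3801. Prior precision 1/σ₀² = 1/2882.6161; data precision n/σ² = 4/1891.3801.
w = (n/σ²)/(1/σ₀² + n/σ²) = n·σ₀²/(σ² + n·σ₀²) = 4·2882.6161/(1891.3801 + 4·2882.6161) = 11530.4644/13421.8445 = 0.8591.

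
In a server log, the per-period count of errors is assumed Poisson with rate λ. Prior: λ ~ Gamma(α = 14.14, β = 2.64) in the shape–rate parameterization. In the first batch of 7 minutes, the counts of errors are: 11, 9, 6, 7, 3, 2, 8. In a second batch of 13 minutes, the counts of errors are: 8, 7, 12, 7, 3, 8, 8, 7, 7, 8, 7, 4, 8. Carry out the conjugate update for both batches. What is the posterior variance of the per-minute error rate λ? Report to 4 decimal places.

0.3007

With a Gamma(shape α, rate β) prior, the Poisson likelihood is conjugate: the posterior is Gamma(α + ΣXᵢ, β + n).
Batch 1: sum of counts S = 46 over n = 7 minutes.
After batch 1: Gamma(α+S, β+n) = Gamma(14.14+46, 2.64+7) = Gamma(60.14, 9.64).
Batch 2: sum of counts S = 94 over n = 13 minutes.
After batch 2: Gamma(α+S, β+n) = Gamma(60.14+94, 9.64+13) = Gamma(154.14, 22.64).
Var = α/β² = 154.14/22.64² = 0.3007.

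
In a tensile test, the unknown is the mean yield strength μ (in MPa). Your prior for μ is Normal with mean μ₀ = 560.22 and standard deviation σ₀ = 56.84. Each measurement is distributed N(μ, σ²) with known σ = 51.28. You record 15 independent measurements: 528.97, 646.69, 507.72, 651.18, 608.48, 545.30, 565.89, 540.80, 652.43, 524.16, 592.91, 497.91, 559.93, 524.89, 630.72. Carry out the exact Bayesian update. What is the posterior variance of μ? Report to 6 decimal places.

For Normal data with known variance σ², a Normal(μ₀, σ₀²) prior on μ is conjugate. Posterior precision = 1/σ₀² + n/σ²; posterior mean is the precision-weighted average of μ₀ and x̄.
σ₀² = 56.84² = 3230.7856, σ² = 51.28² = 2629.6384; σ² + n·σ₀² = 2629.6384 + 15·3230.7856 = 51091.4224.
Posterior precision = 1/σ₀² + n/σ² = 1/3230.7856 + 15/2629.6384 = (σ² + n·σ₀²)/(σ₀²σ²) = 51091.4224/(3230.7856·2629.6384); posterior variance σₙ² = σ₀²σ²/(σ² + n·σ₀²) = 3230.7856·2629.6384/51091.4224 = 166.286188.

166.286188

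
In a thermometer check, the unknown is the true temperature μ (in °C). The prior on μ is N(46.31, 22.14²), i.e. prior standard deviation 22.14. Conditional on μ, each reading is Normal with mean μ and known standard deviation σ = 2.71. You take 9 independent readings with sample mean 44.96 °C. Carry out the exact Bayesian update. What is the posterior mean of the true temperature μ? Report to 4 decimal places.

For Normal data with known variance σ², a Normal(μ₀, σ₀²) prior on μ is conjugate. Posterior precision = 1/σ₀² + n/σ²; posterior mean is the precision-weighted average of μ₀ and x̄.
n·x̄ = 9·44.96 = 404.64.
σ₀² = 22.14² = 490.1796, σ² = 2.71² = 7.3441; σ² + n·σ₀² = 7.3441 + 9·490.1796 = 4418.9605.
Posterior mean = (μ₀/σ₀² + n·x̄/σ²)/(1/σ₀² + n/σ²) = (σ²·μ₀ + σ₀²·n·x̄)/(σ² + n·σ₀²) = (7.3441·46.31 + 490.1796·404.64)/4418.9605 = 198686.378615/4418.9605 = 44.9622.

44.9622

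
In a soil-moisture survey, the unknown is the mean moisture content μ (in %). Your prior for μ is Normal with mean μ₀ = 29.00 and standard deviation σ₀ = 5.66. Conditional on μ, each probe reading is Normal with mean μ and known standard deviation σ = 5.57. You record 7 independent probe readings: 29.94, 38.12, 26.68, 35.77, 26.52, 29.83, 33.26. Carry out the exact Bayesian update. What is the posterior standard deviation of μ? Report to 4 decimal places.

For Normal data with known variance σ², a Normal(μ₀, σ₀²) prior on μ is conjugate. Posterior precision = 1/σ₀² + n/σ²; posterior mean is the precision-weighted average of μ₀ and x̄.
σ₀² = 5.66² = 32.0356, σ² = 5.57² = 31.0249; σ² + n·σ₀² = 31.0249 + 7·32.0356 = 255.2741.
Posterior precision = 1/σ₀² + n/σ² = 1/32.0356 + 7/31.0249 = (σ² + n·σ₀²)/(σ₀²σ²) = 255.2741/(32.0356·31.0249); posterior variance σₙ² = σ₀²σ²/(σ² + n·σ₀²) = 32.0356·31.0249/255.2741 = 3.893467.
Posterior SD = √σₙ² = √(32.0356·31.0249/255.2741) = 1.9732.

1.9732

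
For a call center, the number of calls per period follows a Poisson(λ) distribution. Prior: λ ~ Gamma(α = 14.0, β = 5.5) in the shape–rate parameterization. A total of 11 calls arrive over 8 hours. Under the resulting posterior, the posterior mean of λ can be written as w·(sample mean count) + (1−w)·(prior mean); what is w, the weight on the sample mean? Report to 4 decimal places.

0.5926

With a Gamma(shape α, rate β) prior, the Poisson likelihood is conjugate: the posterior is Gamma(α + ΣXᵢ, β + n).
Posterior mean = (α₀+S)/(β₀+n) = [n/(β₀+n)]·(S/n) + [β₀/(β₀+n)]·(α₀/β₀), so only n and β₀ enter the weight.
Weight on data w = n/(β₀+n) = 8/(5.5+8) = 8/13.5 = 0.5926.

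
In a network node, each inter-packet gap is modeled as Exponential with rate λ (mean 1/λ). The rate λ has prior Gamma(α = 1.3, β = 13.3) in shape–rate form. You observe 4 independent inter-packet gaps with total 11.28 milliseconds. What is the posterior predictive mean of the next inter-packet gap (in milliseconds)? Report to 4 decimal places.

5.7163

With a Gamma(shape α, rate β) prior on the exponential rate λ, the posterior after n observations with total T = Σxᵢ is Gamma(α+n, β+T).
Posterior: Gamma(1.3+4, 13.3+11.28) = Gamma(5.3, 24.58).
The predictive distribution for the next observation is Lomax; its mean is β/(α−1) = 24.58/4.3 = 5.7163.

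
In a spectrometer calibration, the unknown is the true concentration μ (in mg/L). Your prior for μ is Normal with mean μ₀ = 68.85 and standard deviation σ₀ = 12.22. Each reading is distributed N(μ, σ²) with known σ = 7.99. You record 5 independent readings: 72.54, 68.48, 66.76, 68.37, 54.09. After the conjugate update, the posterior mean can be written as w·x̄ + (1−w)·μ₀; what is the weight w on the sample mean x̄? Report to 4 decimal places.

0.9212

For Normal data with known variance σ², a Normal(μ₀, σ₀²) prior on μ is conjugate. Posterior precision = 1/σ₀² + n/σ²; posterior mean is the precision-weighted average of μ₀ and x̄.
σ₀² = 12.22² = 149.3284, σ² = 7.99² = 63.8401. Prior precision 1/σ₀² = 1/149.3284; data precision n/σ² = 5/63.8401.
w = (n/σ²)/(1/σ₀² + n/σ²) = n·σ₀²/(σ² + n·σ₀²) = 5·149.3284/(63.8401 + 5·149.3284) = 746.642/810.4821 = 0.9212.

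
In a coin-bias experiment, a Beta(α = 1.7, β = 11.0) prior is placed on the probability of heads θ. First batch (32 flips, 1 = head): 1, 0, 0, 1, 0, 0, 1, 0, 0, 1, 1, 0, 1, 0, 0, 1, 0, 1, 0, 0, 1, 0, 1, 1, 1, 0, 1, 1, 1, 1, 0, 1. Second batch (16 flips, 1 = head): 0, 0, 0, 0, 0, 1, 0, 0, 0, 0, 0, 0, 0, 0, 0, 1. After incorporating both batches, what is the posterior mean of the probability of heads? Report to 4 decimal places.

The Beta prior is conjugate to a Binomial/Bernoulli likelihood; the update adds successes to α and failures to β.
After batch 1: Beta(1.7+17, 11.0+15) = Beta(18.7, 26.0).
After batch 2: Beta(18.7+2, 26.0+14) = Beta(20.7, 40.0).
Posterior mean = α/(α+β) = 20.7/60.7 = 0.3410.

0.3410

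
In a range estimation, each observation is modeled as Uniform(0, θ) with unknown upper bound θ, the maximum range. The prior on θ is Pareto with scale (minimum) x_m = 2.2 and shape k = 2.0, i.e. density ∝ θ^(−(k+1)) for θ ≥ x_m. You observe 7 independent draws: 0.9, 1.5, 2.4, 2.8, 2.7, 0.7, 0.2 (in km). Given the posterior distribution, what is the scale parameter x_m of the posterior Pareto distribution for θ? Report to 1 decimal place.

A Pareto(scale x_m, shape k) prior on the upper bound θ of Uniform(0, θ) is conjugate: posterior is Pareto(max(x_m, max xᵢ), k + n).
Sample maximum = 2.8; prior scale x_m = 2.2 → posterior scale = max = 2.8.
Posterior shape = 2.0 + 7 = 9.0.
Posterior scale x_m = 2.8.

2.8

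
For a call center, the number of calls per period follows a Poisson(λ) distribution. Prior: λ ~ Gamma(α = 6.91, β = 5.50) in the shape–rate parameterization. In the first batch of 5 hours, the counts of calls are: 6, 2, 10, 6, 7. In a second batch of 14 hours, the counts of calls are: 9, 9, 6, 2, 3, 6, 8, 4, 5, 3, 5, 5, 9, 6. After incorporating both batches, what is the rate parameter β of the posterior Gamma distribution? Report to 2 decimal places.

24.50

With a Gamma(shape α, rate β) prior, the Poisson likelihood is conjugate: the posterior is Gamma(α + ΣXᵢ, β + n).
Batch 1: sum of counts S = 31 over n = 5 hours.
After batch 1: Gamma(α+S, β+n) = Gamma(6.91+31, 5.50+5) = Gamma(37.91, 10.50).
Batch 2: sum of counts S = 80 over n = 14 hours.
After batch 2: Gamma(α+S, β+n) = Gamma(37.91+80, 10.50+14) = Gamma(117.91, 24.50).
Posterior β = 24.50.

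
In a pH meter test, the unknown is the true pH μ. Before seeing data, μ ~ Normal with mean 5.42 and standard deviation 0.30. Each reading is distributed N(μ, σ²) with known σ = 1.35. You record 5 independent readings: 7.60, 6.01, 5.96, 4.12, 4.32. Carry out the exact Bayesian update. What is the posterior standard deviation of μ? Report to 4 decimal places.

0.2687

For Normal data with known variance σ², a Normal(μ₀, σ₀²) prior on μ is conjugate. Posterior precision = 1/σ₀² + n/σ²; posterior mean is the precision-weighted average of μ₀ and x̄.
σ₀² = 0.30² = 0.09, σ² = 1.35² = 1.8225; σ² + n·σ₀² = 1.8225 + 5·0.09 = 2.2725.
Posterior precision = 1/σ₀² + n/σ² = 1/0.09 + 5/1.8225 = (σ² + n·σ₀²)/(σ₀²σ²) = 2.2725/(0.09·1.8225); posterior variance σₙ² = σ₀²σ²/(σ² + n·σ₀²) = 0.09·1.8225/2.2725 = 0.072178.
Posterior SD = √σₙ² = √(0.09·1.8225/2.2725) = 0.2687.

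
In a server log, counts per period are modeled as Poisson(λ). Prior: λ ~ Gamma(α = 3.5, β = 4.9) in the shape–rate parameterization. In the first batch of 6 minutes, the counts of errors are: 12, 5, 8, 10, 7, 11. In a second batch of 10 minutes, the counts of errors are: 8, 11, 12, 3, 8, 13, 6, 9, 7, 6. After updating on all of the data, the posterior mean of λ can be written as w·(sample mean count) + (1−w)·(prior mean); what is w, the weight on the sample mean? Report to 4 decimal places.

0.7656

With a Gamma(shape α, rate β) prior, the Poisson likelihood is conjugate: the posterior is Gamma(α + ΣXᵢ, β + n).
Total number of minutes: n = 6 + 10 = 16.
Posterior mean = (α₀+S)/(β₀+n) = [n/(β₀+n)]·(S/n) + [β₀/(β₀+n)]·(α₀/β₀), so only n and β₀ enter the weight.
Weight on data w = n/(β₀+n) = 16/(4.9+16) = 16/20.9 = 0.7656.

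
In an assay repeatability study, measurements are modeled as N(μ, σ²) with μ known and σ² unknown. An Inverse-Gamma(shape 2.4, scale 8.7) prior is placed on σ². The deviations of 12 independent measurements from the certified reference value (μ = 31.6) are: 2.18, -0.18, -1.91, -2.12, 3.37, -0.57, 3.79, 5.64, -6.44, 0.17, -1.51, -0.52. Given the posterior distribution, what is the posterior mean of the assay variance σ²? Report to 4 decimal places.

With known mean μ and an Inverse-Gamma(α, β) prior on σ², the Normal likelihood is conjugate: posterior is Inv-Gamma(α + n/2, β + Σ(xᵢ−μ)²/2).
Σ(xᵢ−μ)² = (2.18)² + (-0.18)² + (-1.91)² + (-2.12)² + (3.37)² + (-0.57)² + (3.79)² + (5.64)² + (-6.44)² + (0.17)² + (-1.51)² + (-0.52)² = 114.8358.
Posterior: Inv-Gamma(2.4 + 12/2, 8.7 + 114.8358/2) = Inv-Gamma(8.40, 66.11790).
E[σ²|data] = β/(α−1) = 66.11790/7.40 = 8.9349.

8.9349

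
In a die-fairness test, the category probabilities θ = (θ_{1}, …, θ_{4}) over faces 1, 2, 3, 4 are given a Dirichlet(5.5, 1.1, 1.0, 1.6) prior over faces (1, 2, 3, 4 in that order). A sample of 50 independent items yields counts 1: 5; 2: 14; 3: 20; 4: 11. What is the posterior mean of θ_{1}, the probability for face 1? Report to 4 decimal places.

0.1774

The Dirichlet prior is conjugate to the Multinomial likelihood: each posterior αⱼ = prior αⱼ + observed count nⱼ.
Posterior concentration: (10.5, 15.1, 21.0, 12.6), total = 59.2.
E[θ_{1}|data] = α_{1}/Σα = 10.5/59.2 = 0.1774.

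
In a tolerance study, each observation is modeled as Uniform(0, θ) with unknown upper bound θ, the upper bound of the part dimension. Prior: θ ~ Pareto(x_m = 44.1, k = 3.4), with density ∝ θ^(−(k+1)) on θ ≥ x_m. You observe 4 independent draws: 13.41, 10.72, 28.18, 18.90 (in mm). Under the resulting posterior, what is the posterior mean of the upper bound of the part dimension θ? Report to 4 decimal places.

A Pareto(scale x_m, shape k) prior on the upper bound θ of Uniform(0, θ) is conjugate: posterior is Pareto(max(x_m, max xᵢ), k + n).
Sample maximum = 28.18; prior scale x_m = 44.1 → posterior scale = max = 44.10.
Posterior shape = 3.4 + 4 = 7.4.
E[θ|data] = k·x_m/(k−1) = 7.4·44.10/6.4 = 50.9906.

50.9906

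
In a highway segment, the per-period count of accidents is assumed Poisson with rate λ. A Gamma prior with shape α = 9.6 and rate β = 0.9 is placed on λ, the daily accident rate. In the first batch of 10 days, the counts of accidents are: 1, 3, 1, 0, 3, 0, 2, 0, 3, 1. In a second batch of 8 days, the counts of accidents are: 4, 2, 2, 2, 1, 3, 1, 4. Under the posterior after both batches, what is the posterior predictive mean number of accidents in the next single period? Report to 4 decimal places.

With a Gamma(shape α, rate β) prior, the Poisson likelihood is conjugate: the posterior is Gamma(α + ΣXᵢ, β + n).
Batch 1: sum of counts S = 14 over n = 10 days.
After batch 1: Gamma(α+S, β+n) = Gamma(9.6+14, 0.9+10) = Gamma(23.6, 10.9).
Batch 2: sum of counts S = 19 over n = 8 days.
After batch 2: Gamma(α+S, β+n) = Gamma(23.6+19, 10.9+8) = Gamma(42.6, 18.9).
The predictive distribution for one future period is NegBinom with mean α/β = 2.2540.

2.2540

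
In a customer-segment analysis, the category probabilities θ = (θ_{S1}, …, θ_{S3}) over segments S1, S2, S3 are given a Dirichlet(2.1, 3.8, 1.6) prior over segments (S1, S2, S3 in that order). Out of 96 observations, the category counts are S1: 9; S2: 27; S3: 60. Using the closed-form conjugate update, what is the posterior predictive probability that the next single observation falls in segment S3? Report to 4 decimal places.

The Dirichlet prior is conjugate to the Multinomial likelihood: each posterior αⱼ = prior αⱼ + observed count nⱼ.
Posterior concentration: (11.1, 30.8, 61.6), total = 103.5.
P(next = S3 | data) = α_{S3}/Σα = 0.5952.

0.5952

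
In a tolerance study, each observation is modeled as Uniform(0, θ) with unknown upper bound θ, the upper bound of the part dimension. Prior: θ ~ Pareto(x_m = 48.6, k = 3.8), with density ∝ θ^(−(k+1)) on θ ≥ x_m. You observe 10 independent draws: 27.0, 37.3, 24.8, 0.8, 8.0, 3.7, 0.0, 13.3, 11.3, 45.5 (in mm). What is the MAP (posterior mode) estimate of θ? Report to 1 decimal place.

A Pareto(scale x_m, shape k) prior on the upper bound θ of Uniform(0, θ) is conjugate: posterior is Pareto(max(x_m, max xᵢ), k + n).
Sample maximum = 45.5; prior scale x_m = 48.6 → posterior scale = max = 48.6.
Posterior shape = 3.8 + 10 = 13.8.
The Pareto density is decreasing on [x_m, ∞), so the mode is x_m = 48.6.

48.6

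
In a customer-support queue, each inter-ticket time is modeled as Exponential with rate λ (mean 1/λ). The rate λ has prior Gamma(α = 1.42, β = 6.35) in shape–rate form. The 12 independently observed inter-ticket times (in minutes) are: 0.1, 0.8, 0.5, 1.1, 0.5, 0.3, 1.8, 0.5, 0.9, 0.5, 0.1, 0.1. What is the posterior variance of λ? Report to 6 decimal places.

0.073093

With a Gamma(shape α, rate β) prior on the exponential rate λ, the posterior after n observations with total T = Σxᵢ is Gamma(α+n, β+T).
Sum of observations T = 7.2 minutes; n = 12.
Posterior: Gamma(1.42+12, 6.35+7.2) = Gamma(13.42, 13.55).
Var = α/β² = 0.073093.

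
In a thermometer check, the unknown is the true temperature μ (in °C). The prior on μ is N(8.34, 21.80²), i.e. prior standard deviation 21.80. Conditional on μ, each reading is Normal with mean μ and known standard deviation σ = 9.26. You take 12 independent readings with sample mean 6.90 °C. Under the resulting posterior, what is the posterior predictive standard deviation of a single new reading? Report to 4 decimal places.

9.6326

For Normal data with known variance σ², a Normal(μ₀, σ₀²) prior on μ is conjugate. Posterior precision = 1/σ₀² + n/σ²; posterior mean is the precision-weighted average of μ₀ and x̄.
σ₀² = 21.80² = 475.24, σ² = 9.26² = 85.7476; σ² + n·σ₀² = 85.7476 + 12·475.24 = 5788.6276.
Posterior precision = 1/σ₀² + n/σ² = 1/475.24 + 12/85.7476 = (σ² + n·σ₀²)/(σ₀²σ²) = 5788.6276/(475.24·85.7476); posterior variance σₙ² = σ₀²σ²/(σ² + n·σ₀²) = 475.24·85.7476/5788.6276 = 7.039784.
Predictive variance for one new observation = σₙ² + σ² = 475.24·85.7476/5788.6276 + 85.7476 = σ²·(σ₀² + 5788.6276)/5788.6276 = 85.7476·6263.8676/5788.6276 = 92.787384; SD = √(85.7476·6263.8676/5788.6276) = 9.6326.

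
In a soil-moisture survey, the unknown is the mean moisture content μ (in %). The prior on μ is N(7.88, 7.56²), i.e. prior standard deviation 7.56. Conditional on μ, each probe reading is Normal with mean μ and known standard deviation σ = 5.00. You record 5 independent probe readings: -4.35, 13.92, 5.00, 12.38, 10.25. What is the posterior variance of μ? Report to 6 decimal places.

4.597771

For Normal data with known variance σ², a Normal(μ₀, σ₀²) prior on μ is conjugate. Posterior precision = 1/σ₀² + n/σ²; posterior mean is the precision-weighted average of μ₀ and x̄.
σ₀² = 7.56² = 57.1536, σ² = 5.00² = 25; σ² + n·σ₀² = 25 + 5·57.1536 = 310.768.
Posterior precision = 1/σ₀² + n/σ² = 1/57.1536 + 5/25 = (σ² + n·σ₀²)/(σ₀²σ²) = 310.768/(57.1536·25); posterior variance σₙ² = σ₀²σ²/(σ² + n·σ₀²) = 57.1536·25/310.768 = 4.597771.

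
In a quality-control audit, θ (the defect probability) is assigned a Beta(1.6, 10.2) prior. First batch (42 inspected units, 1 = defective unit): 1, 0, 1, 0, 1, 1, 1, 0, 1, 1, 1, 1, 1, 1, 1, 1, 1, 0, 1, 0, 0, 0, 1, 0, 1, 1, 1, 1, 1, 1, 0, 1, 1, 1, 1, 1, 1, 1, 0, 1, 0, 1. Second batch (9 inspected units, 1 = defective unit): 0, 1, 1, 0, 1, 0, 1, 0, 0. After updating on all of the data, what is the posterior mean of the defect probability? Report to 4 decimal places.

The Beta prior is conjugate to a Binomial/Bernoulli likelihood; the update adds successes to α and failures to β.
After batch 1: Beta(1.6+31, 10.2+11) = Beta(32.6, 21.2).
After batch 2: Beta(32.6+4, 21.2+5) = Beta(36.6, 26.2).
Posterior mean = α/(α+β) = 36.6/62.8 = 0.5828.

0.5828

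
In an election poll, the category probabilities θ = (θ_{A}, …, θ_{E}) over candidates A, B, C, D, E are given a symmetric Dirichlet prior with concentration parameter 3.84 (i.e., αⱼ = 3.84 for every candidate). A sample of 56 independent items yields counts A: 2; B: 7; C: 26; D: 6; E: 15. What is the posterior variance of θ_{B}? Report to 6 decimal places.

The Dirichlet prior is conjugate to the Multinomial likelihood: each posterior αⱼ = prior αⱼ + observed count nⱼ.
Posterior concentration: (5.84, 10.84, 29.84, 9.84, 18.84), total = 75.20.
Var[θ_j] = α_j(Σα−α_j)/((Σα)²(Σα+1)) = 10.84·64.36/(75.20²·76.20) = 0.001619.

0.001619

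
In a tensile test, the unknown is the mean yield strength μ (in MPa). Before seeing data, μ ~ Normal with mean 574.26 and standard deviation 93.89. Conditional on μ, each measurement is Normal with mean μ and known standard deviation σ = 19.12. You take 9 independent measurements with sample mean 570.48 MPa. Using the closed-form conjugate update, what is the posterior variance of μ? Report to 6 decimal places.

For Normal data with known variance σ², a Normal(μ₀, σ₀²) prior on μ is conjugate. Posterior precision = 1/σ₀² + n/σ²; posterior mean is the precision-weighted average of μ₀ and x̄.
σ₀² = 93.89² = 8815.3321, σ² = 19.12² = 365.5744; σ² + n·σ₀² = 365.5744 + 9·8815.3321 = 79703.5633.
Posterior precision = 1/σ₀² + n/σ² = 1/8815.3321 + 9/365.5744 = (σ² + n·σ₀²)/(σ₀²σ²) = 79703.5633/(8815.3321·365.5744); posterior variance σₙ² = σ₀²σ²/(σ² + n·σ₀²) = 8815.3321·365.5744/79703.5633 = 40.433070.

40.433070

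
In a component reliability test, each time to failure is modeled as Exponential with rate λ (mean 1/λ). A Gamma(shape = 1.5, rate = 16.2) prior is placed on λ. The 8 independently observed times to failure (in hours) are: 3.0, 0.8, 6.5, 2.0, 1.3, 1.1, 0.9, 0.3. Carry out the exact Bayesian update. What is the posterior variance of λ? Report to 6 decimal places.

0.009220

With a Gamma(shape α, rate β) prior on the exponential rate λ, the posterior after n observations with total T = Σxᵢ is Gamma(α+n, β+T).
Sum of observations T = 15.9 hours; n = 8.
Posterior: Gamma(1.5+8, 16.2+15.9) = Gamma(9.5, 32.1).
Var = α/β² = 0.009220.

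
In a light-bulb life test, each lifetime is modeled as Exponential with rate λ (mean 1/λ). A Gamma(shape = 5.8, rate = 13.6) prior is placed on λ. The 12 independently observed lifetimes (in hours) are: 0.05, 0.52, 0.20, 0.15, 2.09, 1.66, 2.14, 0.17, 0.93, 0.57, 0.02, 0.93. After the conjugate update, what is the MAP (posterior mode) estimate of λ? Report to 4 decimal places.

0.7295

With a Gamma(shape α, rate β) prior on the exponential rate λ, the posterior after n observations with total T = Σxᵢ is Gamma(α+n, β+T).
Sum of observations T = 9.43 hours; n = 12.
Posterior: Gamma(5.8+12, 13.6+9.43) = Gamma(17.8, 23.03).
Mode = (α−1)/β = 0.7295.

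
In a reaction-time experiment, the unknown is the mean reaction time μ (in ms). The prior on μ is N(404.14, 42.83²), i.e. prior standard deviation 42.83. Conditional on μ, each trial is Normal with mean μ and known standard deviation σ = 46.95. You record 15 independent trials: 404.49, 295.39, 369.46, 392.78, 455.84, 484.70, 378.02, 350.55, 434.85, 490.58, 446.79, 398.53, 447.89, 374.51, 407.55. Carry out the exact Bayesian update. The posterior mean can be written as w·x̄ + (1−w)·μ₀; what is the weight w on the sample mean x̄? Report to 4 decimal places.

0.9258

For Normal data with known variance σ², a Normal(μ₀, σ₀²) prior on μ is conjugate. Posterior precision = 1/σ₀² + n/σ²; posterior mean is the precision-weighted average of μ₀ and x̄.
σ₀² = 42.83² = 1834.4089, σ² = 46.95² = 2204.3025. Prior precision 1/σ₀² = 1/1834.4089; data precision n/σ² = 15/2204.3025.
w = (n/σ²)/(1/σ₀² + n/σ²) = n·σ₀²/(σ² + n·σ₀²) = 15·1834.4089/(2204.3025 + 15·1834.4089) = 27516.1335/29720.436 = 0.9258.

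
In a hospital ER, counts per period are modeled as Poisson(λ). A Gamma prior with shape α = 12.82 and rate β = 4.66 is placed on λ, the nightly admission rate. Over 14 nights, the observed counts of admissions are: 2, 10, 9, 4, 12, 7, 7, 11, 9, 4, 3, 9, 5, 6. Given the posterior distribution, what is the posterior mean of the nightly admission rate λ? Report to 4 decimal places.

5.9389

With a Gamma(shape α, rate β) prior, the Poisson likelihood is conjugate: the posterior is Gamma(α + ΣXᵢ, β + n).
Sum of counts S = 98 over n = 14 nights.
Posterior: Gamma(α+S, β+n) = Gamma(12.82+98, 4.66+14) = Gamma(110.82, 18.66).
Posterior mean = α/β = 110.82/18.66 = 5.9389.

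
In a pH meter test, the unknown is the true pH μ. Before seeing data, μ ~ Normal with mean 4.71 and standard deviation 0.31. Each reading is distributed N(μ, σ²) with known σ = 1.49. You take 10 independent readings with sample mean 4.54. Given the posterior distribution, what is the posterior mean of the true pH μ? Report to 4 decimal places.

For Normal data with known variance σ², a Normal(μ₀, σ₀²) prior on μ is conjugate. Posterior precision = 1/σ₀² + n/σ²; posterior mean is the precision-weighted average of μ₀ and x̄.
n·x̄ = 10·4.54 = 45.4.
σ₀² = 0.31² = 0.0961, σ² = 1.49² = 2.2201; σ² + n·σ₀² = 2.2201 + 10·0.0961 = 3.1811.
Posterior mean = (μ₀/σ₀² + n·x̄/σ²)/(1/σ₀² + n/σ²) = (σ²·μ₀ + σ₀²·n·x̄)/(σ² + n·σ₀²) = (2.2201·4.71 + 0.0961·45.4)/3.1811 = 14.819611/3.1811 = 4.6586.

4.6586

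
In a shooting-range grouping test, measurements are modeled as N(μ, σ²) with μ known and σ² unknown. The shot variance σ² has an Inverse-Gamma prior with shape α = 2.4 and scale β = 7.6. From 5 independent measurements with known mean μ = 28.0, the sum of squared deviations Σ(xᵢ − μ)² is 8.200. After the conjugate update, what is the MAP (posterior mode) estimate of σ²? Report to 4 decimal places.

1.9831

With known mean μ and an Inverse-Gamma(α, β) prior on σ², the Normal likelihood is conjugate: posterior is Inv-Gamma(α + n/2, β + Σ(xᵢ−μ)²/2).
Posterior: Inv-Gamma(2.4 + 5/2, 7.6 + 8.200/2) = Inv-Gamma(4.90, 11.7000).
Mode = β/(α+1) = 11.7000/5.90 = 1.9831.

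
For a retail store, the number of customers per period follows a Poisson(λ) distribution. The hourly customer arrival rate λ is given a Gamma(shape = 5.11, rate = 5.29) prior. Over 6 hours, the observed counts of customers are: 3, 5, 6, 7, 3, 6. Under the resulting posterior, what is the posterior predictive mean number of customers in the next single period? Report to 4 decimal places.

With a Gamma(shape α, rate β) prior, the Poisson likelihood is conjugate: the posterior is Gamma(α + ΣXᵢ, β + n).
Sum of counts S = 30 over n = 6 hours.
Posterior: Gamma(α+S, β+n) = Gamma(5.11+30, 5.29+6) = Gamma(35.11, 11.29).
The predictive distribution for one future period is NegBinom with mean α/β = 3.1098.

3.1098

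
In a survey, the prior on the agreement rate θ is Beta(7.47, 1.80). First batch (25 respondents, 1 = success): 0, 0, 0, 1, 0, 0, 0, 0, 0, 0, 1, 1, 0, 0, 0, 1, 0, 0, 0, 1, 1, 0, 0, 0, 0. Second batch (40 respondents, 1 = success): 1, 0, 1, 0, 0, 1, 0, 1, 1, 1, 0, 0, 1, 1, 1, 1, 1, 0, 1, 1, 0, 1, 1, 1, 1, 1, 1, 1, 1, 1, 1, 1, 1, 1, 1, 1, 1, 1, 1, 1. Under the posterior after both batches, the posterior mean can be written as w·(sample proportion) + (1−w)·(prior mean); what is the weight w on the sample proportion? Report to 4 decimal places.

The Beta prior is conjugate to a Binomial/Bernoulli likelihood; the update adds successes to α and failures to β.
Total number of respondents: n = 25 + 40 = 65.
Posterior mean = (α₀+k)/(α₀+β₀+n) = [n/(α₀+β₀+n)]·(k/n) + [(α₀+β₀)/(α₀+β₀+n)]·α₀/(α₀+β₀), so only n and the prior enter the weight.
The weight on the data is w = n/(α₀+β₀+n) = 65/(7.47+1.80+65) = 65/74.27 = 0.8752.

0.8752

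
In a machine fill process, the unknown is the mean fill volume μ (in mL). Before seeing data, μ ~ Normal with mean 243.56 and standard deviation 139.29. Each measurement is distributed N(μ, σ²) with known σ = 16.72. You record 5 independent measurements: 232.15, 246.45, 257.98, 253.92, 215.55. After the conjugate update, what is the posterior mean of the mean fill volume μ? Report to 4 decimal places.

For Normal data with known variance σ², a Normal(μ₀, σ₀²) prior on μ is conjugate. Posterior precision = 1/σ₀² + n/σ²; posterior mean is the precision-weighted average of μ₀ and x̄.
Σxᵢ = 232.15 + 246.45 + 257.98 + 253.92 + 215.55 = 1206.05, so n·x̄ = 1206.05.
σ₀² = 139.29² = 19401.7041, σ² = 16.72² = 279.5584; σ² + n·σ₀² = 279.5584 + 5·19401.7041 = 97288.0789.
Posterior mean = (μ₀/σ₀² + n·x̄/σ²)/(1/σ₀² + n/σ²) = (σ²·μ₀ + σ₀²·n·x̄)/(σ² + n·σ₀²) = (279.5584·243.56 + 19401.7041·1206.05)/97288.0789 = 23467514.473709/97288.0789 = 241.2168.

241.2168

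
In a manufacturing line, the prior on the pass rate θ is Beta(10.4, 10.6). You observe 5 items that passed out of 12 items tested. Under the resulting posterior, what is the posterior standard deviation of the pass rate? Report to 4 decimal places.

The Beta prior is conjugate to a Binomial/Bernoulli likelihood; the update adds successes to α and failures to β.
Posterior: Beta(α+k, β+n−k) = Beta(10.4+5, 10.6+7) = Beta(15.4, 17.6).
Var = αβ/((α+β)²(α+β+1)) = 15.4·17.6/(33.0²·34.0) = 0.00732026; SD = √0.00732026 = 0.0856.

0.0856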